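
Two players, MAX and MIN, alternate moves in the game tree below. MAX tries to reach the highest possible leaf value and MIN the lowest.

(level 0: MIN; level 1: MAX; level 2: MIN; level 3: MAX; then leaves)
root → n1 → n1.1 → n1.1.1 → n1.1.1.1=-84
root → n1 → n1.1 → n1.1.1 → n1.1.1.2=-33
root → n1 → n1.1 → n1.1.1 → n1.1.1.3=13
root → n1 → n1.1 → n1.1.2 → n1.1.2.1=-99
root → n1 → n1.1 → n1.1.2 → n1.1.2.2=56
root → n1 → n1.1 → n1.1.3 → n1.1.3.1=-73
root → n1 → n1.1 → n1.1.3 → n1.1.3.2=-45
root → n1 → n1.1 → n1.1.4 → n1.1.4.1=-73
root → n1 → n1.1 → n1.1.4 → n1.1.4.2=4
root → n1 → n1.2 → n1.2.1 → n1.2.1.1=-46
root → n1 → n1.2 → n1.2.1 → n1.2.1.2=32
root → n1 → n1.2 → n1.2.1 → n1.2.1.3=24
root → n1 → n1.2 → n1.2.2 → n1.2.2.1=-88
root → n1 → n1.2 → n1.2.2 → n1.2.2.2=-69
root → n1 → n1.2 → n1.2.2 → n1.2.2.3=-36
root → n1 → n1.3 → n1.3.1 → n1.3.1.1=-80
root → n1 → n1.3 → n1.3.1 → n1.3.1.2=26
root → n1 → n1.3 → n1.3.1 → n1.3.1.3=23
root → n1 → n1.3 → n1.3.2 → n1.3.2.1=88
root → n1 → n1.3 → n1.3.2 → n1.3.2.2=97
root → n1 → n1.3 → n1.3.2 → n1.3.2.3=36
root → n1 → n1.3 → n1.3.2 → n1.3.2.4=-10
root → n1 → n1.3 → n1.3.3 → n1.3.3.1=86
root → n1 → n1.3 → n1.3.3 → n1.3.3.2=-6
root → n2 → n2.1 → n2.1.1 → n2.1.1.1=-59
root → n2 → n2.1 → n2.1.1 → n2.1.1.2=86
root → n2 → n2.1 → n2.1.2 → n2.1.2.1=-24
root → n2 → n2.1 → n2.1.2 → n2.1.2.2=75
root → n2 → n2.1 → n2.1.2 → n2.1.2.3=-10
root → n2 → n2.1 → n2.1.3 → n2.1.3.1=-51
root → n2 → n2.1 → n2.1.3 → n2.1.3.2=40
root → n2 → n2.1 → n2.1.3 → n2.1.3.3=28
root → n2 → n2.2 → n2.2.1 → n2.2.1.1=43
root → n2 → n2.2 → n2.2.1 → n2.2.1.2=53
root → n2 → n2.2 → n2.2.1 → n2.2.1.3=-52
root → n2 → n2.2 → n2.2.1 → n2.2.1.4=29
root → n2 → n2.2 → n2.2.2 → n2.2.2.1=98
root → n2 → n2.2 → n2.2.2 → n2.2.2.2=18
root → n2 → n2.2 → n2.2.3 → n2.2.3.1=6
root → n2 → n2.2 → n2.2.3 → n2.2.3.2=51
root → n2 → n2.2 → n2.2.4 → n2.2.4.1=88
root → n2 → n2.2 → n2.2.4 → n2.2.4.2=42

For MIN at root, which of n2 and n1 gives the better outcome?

n2.1.1 (MAX): max(-59, 86) = 86
n2.1.2 (MAX): max(-24, 75, -10) = 75
n2.1.3 (MAX): max(-51, 40, 28) = 40
n2.1 (MIN): min(86, 75, 40) = 40
n2.2.1 (MAX): max(43, 53, -52, 29) = 53
n2.2.2 (MAX): max(98, 18) = 98
n2.2.3 (MAX): max(6, 51) = 51
n2.2.4 (MAX): max(88, 42) = 88
n2.2 (MIN): min(53, 98, 51, 88) = 51
n2 (MAX): max(40, 51) = 51
n1.1.1 (MAX): max(-84, -33, 13) = 13
n1.1.2 (MAX): max(-99, 56) = 56
n1.1.3 (MAX): max(-73, -45) = -45
n1.1.4 (MAX): max(-73, 4) = 4
n1.1 (MIN): min(13, 56, -45, 4) = -45
n1.2.1 (MAX): max(-46, 32, 24) = 32
n1.2.2 (MAX): max(-88, -69, -36) = -36
n1.2 (MIN): min(32, -36) = -36
n1.3.1 (MAX): max(-80, 26, 23) = 26
n1.3.2 (MAX): max(88, 97, 36, -10) = 97
n1.3.3 (MAX): max(86, -6) = 86
n1.3 (MIN): min(26, 97, 86) = 26
n1 (MAX): max(-45, -36, 26) = 26
MIN prefers the lower value; n2=51, n1=26. n1 is better since 26 < 51.

n1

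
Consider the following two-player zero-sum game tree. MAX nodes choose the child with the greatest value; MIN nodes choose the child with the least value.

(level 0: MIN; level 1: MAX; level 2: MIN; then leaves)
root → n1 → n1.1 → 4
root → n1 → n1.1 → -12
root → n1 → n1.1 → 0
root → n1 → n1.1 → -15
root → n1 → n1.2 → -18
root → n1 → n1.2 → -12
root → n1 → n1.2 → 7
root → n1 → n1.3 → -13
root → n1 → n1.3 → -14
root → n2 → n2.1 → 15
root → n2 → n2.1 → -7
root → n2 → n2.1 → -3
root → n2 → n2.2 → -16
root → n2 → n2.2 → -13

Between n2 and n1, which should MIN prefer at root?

n2.1 (MIN): min(15, -7, -3) = -7
n2.2 (MIN): min(-16, -13) = -16
n2 (MAX): max(-7, -16) = -7
n1.1 (MIN): min(4, -12, 0, -15) = -15
n1.2 (MIN): min(-18, -12, 7) = -18
n1.3 (MIN): min(-13, -14) = -14
n1 (MAX): max(-15, -18, -14) = -14
MIN prefers the lower value; n2=-7, n1=-14. n1 is better since -14 < -7.

n1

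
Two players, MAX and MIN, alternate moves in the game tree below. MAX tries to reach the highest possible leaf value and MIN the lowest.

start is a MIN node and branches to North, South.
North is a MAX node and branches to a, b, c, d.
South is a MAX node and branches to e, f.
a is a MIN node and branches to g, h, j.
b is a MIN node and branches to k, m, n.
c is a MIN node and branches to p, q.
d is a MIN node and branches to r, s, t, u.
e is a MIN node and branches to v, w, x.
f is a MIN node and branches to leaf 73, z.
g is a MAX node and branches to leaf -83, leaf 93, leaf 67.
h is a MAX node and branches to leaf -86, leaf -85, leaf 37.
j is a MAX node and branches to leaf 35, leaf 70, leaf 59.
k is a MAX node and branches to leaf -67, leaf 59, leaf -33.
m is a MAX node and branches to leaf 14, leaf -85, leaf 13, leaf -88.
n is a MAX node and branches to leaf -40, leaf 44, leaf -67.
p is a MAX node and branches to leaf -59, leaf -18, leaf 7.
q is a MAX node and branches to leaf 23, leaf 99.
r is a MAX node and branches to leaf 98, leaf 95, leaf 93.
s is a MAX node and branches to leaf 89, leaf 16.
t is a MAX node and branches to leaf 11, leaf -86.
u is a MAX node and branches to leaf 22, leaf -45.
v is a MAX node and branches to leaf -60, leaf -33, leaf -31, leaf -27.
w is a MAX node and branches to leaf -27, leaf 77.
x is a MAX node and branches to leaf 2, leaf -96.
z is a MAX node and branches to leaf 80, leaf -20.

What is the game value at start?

g (MAX): max(-83, 93, 67) = 93
h (MAX): max(-86, -85, 37) = 37
j (MAX): max(35, 70, 59) = 70
a (MIN): min(93, 37, 70) = 37
k (MAX): max(-67, 59, -33) = 59
m (MAX): max(14, -85, 13, -88) = 14
n (MAX): max(-40, 44, -67) = 44
b (MIN): min(59, 14, 44) = 14
p (MAX): max(-59, -18, 7) = 7
q (MAX): max(23, 99) = 99
c (MIN): min(7, 99) = 7
r (MAX): max(98, 95, 93) = 98
s (MAX): max(89, 16) = 89
t (MAX): max(11, -86) = 11
u (MAX): max(22, -45) = 22
d (MIN): min(98, 89, 11, 22) = 11
North (MAX): max(37, 14, 7, 11) = 37
v (MAX): max(-60, -33, -31, -27) = -27
w (MAX): max(-27, 77) = 77
x (MAX): max(2, -96) = 2
e (MIN): min(-27, 77, 2) = -27
z (MAX): max(80, -20) = 80
f (MIN): min(73, 80) = 73
South (MAX): max(-27, 73) = 73
start (MIN): min(37, 73) = 37

37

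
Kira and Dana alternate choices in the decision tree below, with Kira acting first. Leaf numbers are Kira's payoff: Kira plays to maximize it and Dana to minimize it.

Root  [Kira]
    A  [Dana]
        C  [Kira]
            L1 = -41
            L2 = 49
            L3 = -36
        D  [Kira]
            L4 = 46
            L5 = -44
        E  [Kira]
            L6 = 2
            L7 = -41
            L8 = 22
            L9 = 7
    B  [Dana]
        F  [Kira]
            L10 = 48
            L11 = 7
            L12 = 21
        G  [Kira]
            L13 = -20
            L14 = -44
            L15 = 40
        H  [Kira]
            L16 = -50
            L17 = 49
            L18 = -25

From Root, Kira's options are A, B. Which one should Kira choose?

B

C (Kira): max(-41, 49, -36) = 49
D (Kira): max(46, -44) = 46
E (Kira): max(2, -41, 22, 7) = 22
A (Dana): min(49, 46, 22) = 22
F (Kira): max(48, 7, 21) = 48
G (Kira): max(-20, -44, 40) = 40
H (Kira): max(-50, 49, -25) = 49
B (Dana): min(48, 40, 49) = 40
Root (Kira): max(22, 40) = 40
Kira at Root wants the highest of {A=22, B=40}, so chooses B.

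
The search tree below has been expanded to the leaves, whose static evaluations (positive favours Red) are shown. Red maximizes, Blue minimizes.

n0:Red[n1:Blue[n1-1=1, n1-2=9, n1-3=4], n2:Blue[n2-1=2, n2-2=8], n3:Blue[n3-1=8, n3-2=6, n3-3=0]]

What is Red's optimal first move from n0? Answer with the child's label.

n1 (Blue): min(1, 9, 4) = 1
n2 (Blue): min(2, 8) = 2
n3 (Blue): min(8, 6, 0) = 0
n0 (Red): max(1, 2, 0) = 2
Red at n0 wants the highest of {n1=1, n2=2, n3=0}, so chooses n2.

n2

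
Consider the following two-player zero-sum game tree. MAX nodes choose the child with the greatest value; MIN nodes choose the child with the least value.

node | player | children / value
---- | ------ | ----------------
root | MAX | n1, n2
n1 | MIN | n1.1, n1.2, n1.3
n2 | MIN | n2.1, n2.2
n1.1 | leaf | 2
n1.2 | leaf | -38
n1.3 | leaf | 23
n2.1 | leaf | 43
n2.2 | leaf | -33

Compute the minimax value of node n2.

-33

n2 (MIN): min(43, -33) = -33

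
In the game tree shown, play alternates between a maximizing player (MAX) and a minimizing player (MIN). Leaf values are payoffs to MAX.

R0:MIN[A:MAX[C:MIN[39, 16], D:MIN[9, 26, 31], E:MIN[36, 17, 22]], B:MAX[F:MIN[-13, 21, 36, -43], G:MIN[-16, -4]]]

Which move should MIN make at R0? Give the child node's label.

C (MIN): min(39, 16) = 16
D (MIN): min(9, 26, 31) = 9
E (MIN): min(36, 17, 22) = 17
A (MAX): max(16, 9, 17) = 17
F (MIN): min(-13, 21, 36, -43) = -43
G (MIN): min(-16, -4) = -16
B (MAX): max(-43, -16) = -16
R0 (MIN): min(17, -16) = -16
MIN at R0 wants the lowest of {A=17, B=-16}, so chooses B.

B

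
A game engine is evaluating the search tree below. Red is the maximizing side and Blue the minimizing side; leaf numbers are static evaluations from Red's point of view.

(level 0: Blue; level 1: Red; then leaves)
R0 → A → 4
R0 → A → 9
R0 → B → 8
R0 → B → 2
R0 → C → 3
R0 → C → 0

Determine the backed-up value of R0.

A (Red): max(4, 9) = 9
B (Red): max(8, 2) = 8
C (Red): max(3, 0) = 3
R0 (Blue): min(9, 8, 3) = 3

3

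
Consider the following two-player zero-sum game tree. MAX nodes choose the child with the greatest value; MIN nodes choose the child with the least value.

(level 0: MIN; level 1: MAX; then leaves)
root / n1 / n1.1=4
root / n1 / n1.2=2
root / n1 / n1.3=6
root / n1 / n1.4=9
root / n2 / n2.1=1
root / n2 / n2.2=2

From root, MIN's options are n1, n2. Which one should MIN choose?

n2

n1 (MAX): max(4, 2, 6, 9) = 9
n2 (MAX): max(1, 2) = 2
root (MIN): min(9, 2) = 2
MIN at root wants the lowest of {n1=9, n2=2}, so chooses n2.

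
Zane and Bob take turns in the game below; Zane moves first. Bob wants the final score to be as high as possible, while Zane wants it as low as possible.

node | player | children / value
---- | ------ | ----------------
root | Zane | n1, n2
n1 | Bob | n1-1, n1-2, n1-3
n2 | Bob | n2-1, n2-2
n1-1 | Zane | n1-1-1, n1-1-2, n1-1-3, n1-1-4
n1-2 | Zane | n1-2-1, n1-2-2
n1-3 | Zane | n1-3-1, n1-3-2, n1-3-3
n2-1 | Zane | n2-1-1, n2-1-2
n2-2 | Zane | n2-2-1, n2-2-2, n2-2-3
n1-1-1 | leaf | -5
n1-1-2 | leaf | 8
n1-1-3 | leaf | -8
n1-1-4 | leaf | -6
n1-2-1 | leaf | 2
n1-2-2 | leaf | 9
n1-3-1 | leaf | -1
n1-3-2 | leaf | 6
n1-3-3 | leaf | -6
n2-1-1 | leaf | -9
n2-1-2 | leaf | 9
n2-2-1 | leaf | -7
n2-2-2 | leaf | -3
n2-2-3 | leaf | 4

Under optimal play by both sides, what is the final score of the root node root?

-7

n1-1 (Zane): min(-5, 8, -8, -6) = -8
n1-2 (Zane): min(2, 9) = 2
n1-3 (Zane): min(-1, 6, -6) = -6
n1 (Bob): max(-8, 2, -6) = 2
n2-1 (Zane): min(-9, 9) = -9
n2-2 (Zane): min(-7, -3, 4) = -7
n2 (Bob): max(-9, -7) = -7
root (Zane): min(2, -7) = -7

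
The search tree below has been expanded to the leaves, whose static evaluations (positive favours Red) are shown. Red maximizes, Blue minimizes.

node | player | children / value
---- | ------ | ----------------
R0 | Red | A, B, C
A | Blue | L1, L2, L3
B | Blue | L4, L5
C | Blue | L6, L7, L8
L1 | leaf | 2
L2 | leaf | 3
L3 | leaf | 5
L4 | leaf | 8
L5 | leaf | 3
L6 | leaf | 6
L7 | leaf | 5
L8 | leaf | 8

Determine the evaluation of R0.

A (Blue): min(2, 3, 5) = 2
B (Blue): min(8, 3) = 3
C (Blue): min(6, 5, 8) = 5
R0 (Red): max(2, 3, 5) = 5

5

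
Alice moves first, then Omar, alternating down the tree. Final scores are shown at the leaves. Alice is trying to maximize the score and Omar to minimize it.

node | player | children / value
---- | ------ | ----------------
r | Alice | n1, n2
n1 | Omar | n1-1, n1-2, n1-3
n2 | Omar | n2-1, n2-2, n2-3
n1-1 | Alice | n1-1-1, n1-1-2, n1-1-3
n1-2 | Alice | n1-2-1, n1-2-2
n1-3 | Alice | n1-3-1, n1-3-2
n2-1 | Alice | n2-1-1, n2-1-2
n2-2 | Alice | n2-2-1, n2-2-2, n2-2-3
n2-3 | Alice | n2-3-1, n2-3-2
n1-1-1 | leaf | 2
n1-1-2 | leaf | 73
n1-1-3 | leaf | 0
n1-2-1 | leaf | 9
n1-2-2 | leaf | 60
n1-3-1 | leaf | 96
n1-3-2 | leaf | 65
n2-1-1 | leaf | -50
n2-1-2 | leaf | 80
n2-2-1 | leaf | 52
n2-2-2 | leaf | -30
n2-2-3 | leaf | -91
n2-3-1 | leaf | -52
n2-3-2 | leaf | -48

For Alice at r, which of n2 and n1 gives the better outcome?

n1

n2-1 (Alice): max(-50, 80) = 80
n2-2 (Alice): max(52, -30, -91) = 52
n2-3 (Alice): max(-52, -48) = -48
n2 (Omar): min(80, 52, -48) = -48
n1-1 (Alice): max(2, 73, 0) = 73
n1-2 (Alice): max(9, 60) = 60
n1-3 (Alice): max(96, 65) = 96
n1 (Omar): min(73, 60, 96) = 60
Alice prefers the higher value; n2=-48, n1=60. n1 is better since 60 > -48.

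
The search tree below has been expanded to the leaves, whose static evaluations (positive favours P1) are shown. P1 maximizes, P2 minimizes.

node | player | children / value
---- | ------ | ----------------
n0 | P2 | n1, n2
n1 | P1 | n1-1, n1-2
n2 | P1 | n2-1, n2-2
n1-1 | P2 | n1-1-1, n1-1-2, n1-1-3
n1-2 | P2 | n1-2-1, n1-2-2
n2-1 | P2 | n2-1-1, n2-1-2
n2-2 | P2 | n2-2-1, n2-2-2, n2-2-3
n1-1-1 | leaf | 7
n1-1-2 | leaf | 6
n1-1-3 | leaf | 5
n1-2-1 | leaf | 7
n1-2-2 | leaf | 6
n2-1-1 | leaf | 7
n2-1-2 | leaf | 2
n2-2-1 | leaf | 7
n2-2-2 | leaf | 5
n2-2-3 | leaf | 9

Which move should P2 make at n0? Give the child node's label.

n1-1 (P2): min(7, 6, 5) = 5
n1-2 (P2): min(7, 6) = 6
n1 (P1): max(5, 6) = 6
n2-1 (P2): min(7, 2) = 2
n2-2 (P2): min(7, 5, 9) = 5
n2 (P1): max(2, 5) = 5
n0 (P2): min(6, 5) = 5
P2 at n0 wants the lowest of {n1=6, n2=5}, so chooses n2.

n2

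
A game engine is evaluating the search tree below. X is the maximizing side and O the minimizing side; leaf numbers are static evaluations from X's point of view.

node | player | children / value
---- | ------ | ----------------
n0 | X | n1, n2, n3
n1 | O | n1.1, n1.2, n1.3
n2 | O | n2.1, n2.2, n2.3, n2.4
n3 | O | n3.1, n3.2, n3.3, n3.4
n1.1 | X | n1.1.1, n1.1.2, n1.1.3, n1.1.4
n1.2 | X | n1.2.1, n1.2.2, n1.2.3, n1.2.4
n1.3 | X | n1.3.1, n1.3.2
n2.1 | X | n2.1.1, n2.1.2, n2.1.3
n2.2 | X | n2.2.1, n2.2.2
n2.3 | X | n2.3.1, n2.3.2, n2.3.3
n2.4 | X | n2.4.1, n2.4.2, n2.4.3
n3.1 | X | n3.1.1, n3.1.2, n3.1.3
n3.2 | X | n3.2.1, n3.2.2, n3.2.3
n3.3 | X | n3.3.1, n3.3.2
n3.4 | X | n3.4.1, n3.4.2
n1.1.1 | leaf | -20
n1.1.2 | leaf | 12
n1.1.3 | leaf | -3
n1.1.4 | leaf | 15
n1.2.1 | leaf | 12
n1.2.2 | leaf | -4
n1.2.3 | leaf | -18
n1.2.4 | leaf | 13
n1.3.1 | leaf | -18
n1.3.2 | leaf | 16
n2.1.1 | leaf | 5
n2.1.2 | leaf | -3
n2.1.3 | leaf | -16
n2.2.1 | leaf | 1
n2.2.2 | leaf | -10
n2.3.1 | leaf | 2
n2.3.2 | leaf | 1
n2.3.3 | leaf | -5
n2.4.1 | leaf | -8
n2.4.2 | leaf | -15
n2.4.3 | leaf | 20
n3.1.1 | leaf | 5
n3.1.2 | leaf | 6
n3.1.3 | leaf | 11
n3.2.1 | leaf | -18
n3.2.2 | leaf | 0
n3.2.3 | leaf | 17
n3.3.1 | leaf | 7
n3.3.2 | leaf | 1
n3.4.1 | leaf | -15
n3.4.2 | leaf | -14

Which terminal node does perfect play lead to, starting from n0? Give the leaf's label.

n1.2.4

n1.1 (X): max(-20, 12, -3, 15) = 15
n1.2 (X): max(12, -4, -18, 13) = 13
n1.3 (X): max(-18, 16) = 16
n1 (O): min(15, 13, 16) = 13
n2.1 (X): max(5, -3, -16) = 5
n2.2 (X): max(1, -10) = 1
n2.3 (X): max(2, 1, -5) = 2
n2.4 (X): max(-8, -15, 20) = 20
n2 (O): min(5, 1, 2, 20) = 1
n3.1 (X): max(5, 6, 11) = 11
n3.2 (X): max(-18, 0, 17) = 17
n3.3 (X): max(7, 1) = 7
n3.4 (X): max(-15, -14) = -14
n3 (O): min(11, 17, 7, -14) = -14
n0 (X): max(13, 1, -14) = 13
At n0, X picks n1 (highest: 13).
At n1, O picks n1.2 (lowest: 13).
At n1.2, X picks n1.2.4 (highest: 13).
Terminal value 13.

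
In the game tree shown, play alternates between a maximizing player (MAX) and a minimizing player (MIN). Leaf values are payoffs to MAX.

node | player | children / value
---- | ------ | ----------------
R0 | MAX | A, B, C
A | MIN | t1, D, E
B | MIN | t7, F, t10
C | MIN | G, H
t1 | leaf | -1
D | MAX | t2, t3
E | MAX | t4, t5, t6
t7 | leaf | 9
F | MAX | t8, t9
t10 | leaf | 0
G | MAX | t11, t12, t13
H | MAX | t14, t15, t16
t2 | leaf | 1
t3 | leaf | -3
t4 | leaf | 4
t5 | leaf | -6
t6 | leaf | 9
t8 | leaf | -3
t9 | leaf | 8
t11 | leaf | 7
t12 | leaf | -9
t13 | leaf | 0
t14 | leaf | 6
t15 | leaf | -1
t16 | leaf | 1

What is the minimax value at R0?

6

D (MAX): max(1, -3) = 1
E (MAX): max(4, -6, 9) = 9
A (MIN): min(-1, 1, 9) = -1
F (MAX): max(-3, 8) = 8
B (MIN): min(9, 8, 0) = 0
G (MAX): max(7, -9, 0) = 7
H (MAX): max(6, -1, 1) = 6
C (MIN): min(7, 6) = 6
R0 (MAX): max(-1, 0, 6) = 6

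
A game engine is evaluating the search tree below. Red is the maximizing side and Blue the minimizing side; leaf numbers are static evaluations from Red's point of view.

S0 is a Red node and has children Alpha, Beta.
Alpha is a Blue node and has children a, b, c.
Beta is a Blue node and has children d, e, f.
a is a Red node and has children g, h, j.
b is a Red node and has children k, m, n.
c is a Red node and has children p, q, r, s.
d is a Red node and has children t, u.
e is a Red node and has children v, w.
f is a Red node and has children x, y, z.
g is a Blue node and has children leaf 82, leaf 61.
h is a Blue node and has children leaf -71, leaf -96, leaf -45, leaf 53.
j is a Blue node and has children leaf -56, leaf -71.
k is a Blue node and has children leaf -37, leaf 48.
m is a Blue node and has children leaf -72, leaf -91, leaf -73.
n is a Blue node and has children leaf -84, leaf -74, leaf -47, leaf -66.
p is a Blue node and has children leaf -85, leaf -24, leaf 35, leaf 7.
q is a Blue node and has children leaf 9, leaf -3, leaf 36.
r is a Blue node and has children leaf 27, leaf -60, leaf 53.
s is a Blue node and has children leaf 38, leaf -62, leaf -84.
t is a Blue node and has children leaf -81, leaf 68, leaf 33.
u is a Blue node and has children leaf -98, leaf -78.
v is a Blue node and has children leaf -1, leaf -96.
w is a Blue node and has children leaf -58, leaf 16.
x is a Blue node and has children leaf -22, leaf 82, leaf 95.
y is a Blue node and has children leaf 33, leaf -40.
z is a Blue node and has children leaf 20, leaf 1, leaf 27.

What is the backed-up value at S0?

-37

g (Blue): min(82, 61) = 61
h (Blue): min(-71, -96, -45, 53) = -96
j (Blue): min(-56, -71) = -71
a (Red): max(61, -96, -71) = 61
k (Blue): min(-37, 48) = -37
m (Blue): min(-72, -91, -73) = -91
n (Blue): min(-84, -74, -47, -66) = -84
b (Red): max(-37, -91, -84) = -37
p (Blue): min(-85, -24, 35, 7) = -85
q (Blue): min(9, -3, 36) = -3
r (Blue): min(27, -60, 53) = -60
s (Blue): min(38, -62, -84) = -84
c (Red): max(-85, -3, -60, -84) = -3
Alpha (Blue): min(61, -37, -3) = -37
t (Blue): min(-81, 68, 33) = -81
u (Blue): min(-98, -78) = -98
d (Red): max(-81, -98) = -81
v (Blue): min(-1, -96) = -96
w (Blue): min(-58, 16) = -58
e (Red): max(-96, -58) = -58
x (Blue): min(-22, 82, 95) = -22
y (Blue): min(33, -40) = -40
z (Blue): min(20, 1, 27) = 1
f (Red): max(-22, -40, 1) = 1
Beta (Blue): min(-81, -58, 1) = -81
S0 (Red): max(-37, -81) = -37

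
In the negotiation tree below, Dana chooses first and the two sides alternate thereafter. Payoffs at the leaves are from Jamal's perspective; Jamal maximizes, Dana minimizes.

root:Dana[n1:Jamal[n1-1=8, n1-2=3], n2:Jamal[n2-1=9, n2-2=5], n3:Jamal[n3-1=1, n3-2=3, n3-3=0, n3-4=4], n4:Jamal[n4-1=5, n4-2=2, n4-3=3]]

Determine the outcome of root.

4

n1 (Jamal): max(8, 3) = 8
n2 (Jamal): max(9, 5) = 9
n3 (Jamal): max(1, 3, 0, 4) = 4
n4 (Jamal): max(5, 2, 3) = 5
root (Dana): min(8, 9, 4, 5) = 4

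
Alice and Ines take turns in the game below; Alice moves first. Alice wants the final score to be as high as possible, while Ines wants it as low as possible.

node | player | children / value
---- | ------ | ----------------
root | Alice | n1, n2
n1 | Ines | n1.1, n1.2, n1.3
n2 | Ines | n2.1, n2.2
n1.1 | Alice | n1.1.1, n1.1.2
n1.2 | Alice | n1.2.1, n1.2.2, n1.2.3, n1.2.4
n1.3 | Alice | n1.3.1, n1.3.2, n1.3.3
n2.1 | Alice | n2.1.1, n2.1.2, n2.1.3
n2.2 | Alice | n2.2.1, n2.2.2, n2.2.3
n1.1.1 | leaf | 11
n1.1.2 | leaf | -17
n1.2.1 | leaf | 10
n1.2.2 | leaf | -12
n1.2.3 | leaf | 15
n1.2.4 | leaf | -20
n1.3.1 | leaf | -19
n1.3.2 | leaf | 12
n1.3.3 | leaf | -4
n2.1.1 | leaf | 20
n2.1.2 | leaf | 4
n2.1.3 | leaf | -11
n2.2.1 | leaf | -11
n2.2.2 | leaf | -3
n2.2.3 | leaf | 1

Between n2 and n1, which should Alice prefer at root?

n2.1 (Alice): max(20, 4, -11) = 20
n2.2 (Alice): max(-11, -3, 1) = 1
n2 (Ines): min(20, 1) = 1
n1.1 (Alice): max(11, -17) = 11
n1.2 (Alice): max(10, -12, 15, -20) = 15
n1.3 (Alice): max(-19, 12, -4) = 12
n1 (Ines): min(11, 15, 12) = 11
Alice prefers the higher value; n2=1, n1=11. n1 is better since 11 > 1.

n1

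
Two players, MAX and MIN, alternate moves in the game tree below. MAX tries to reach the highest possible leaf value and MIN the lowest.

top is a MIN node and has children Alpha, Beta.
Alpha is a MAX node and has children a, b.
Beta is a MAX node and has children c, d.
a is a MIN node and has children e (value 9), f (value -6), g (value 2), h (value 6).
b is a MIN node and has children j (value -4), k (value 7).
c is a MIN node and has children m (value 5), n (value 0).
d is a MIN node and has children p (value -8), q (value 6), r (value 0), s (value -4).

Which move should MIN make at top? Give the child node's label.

Alpha

a (MIN): min(9, -6, 2, 6) = -6
b (MIN): min(-4, 7) = -4
Alpha (MAX): max(-6, -4) = -4
c (MIN): min(5, 0) = 0
d (MIN): min(-8, 6, 0, -4) = -8
Beta (MAX): max(0, -8) = 0
top (MIN): min(-4, 0) = -4
MIN at top wants the lowest of {Alpha=-4, Beta=0}, so chooses Alpha.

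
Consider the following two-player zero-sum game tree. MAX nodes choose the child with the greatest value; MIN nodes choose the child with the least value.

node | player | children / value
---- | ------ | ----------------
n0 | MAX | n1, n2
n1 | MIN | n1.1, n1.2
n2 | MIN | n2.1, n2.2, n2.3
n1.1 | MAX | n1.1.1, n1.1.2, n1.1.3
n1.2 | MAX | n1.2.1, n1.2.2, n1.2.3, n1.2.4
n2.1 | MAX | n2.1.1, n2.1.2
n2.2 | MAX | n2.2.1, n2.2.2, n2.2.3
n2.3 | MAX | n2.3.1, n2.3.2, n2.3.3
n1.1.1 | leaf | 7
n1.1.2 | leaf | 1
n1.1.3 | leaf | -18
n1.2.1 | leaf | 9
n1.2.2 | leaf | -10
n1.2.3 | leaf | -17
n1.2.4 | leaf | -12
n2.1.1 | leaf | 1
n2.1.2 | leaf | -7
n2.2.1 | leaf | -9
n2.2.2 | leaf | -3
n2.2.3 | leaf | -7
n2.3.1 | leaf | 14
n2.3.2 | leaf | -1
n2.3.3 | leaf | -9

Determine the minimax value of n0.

7

n1.1 (MAX): max(7, 1, -18) = 7
n1.2 (MAX): max(9, -10, -17, -12) = 9
n1 (MIN): min(7, 9) = 7
n2.1 (MAX): max(1, -7) = 1
n2.2 (MAX): max(-9, -3, -7) = -3
n2.3 (MAX): max(14, -1, -9) = 14
n2 (MIN): min(1, -3, 14) = -3
n0 (MAX): max(7, -3) = 7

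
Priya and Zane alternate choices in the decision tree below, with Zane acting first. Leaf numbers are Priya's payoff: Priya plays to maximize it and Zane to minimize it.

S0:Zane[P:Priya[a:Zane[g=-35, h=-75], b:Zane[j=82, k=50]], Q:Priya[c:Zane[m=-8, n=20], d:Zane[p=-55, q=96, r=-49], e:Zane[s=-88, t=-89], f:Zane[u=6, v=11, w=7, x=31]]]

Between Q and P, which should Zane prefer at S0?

Q

c (Zane): min(-8, 20) = -8
d (Zane): min(-55, 96, -49) = -55
e (Zane): min(-88, -89) = -89
f (Zane): min(6, 11, 7, 31) = 6
Q (Priya): max(-8, -55, -89, 6) = 6
a (Zane): min(-35, -75) = -75
b (Zane): min(82, 50) = 50
P (Priya): max(-75, 50) = 50
Zane prefers the lower value; Q=6, P=50. Q is better since 6 < 50.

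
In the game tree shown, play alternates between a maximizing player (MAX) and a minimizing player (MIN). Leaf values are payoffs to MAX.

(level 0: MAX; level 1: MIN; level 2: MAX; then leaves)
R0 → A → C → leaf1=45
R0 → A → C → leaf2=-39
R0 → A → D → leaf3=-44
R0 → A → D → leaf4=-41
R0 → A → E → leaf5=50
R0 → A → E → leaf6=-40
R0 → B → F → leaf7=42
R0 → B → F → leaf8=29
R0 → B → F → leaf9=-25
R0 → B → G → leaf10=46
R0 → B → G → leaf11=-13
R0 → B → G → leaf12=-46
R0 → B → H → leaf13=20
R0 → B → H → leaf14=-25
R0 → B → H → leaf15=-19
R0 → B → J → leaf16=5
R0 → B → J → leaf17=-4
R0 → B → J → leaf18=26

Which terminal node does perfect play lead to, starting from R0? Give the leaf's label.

C (MAX): max(45, -39) = 45
D (MAX): max(-44, -41) = -41
E (MAX): max(50, -40) = 50
A (MIN): min(45, -41, 50) = -41
F (MAX): max(42, 29, -25) = 42
G (MAX): max(46, -13, -46) = 46
H (MAX): max(20, -25, -19) = 20
J (MAX): max(5, -4, 26) = 26
B (MIN): min(42, 46, 20, 26) = 20
R0 (MAX): max(-41, 20) = 20
At R0, MAX picks B (highest: 20).
At B, MIN picks H (lowest: 20).
At H, MAX picks leaf13 (highest: 20).
Terminal value 20.

leaf13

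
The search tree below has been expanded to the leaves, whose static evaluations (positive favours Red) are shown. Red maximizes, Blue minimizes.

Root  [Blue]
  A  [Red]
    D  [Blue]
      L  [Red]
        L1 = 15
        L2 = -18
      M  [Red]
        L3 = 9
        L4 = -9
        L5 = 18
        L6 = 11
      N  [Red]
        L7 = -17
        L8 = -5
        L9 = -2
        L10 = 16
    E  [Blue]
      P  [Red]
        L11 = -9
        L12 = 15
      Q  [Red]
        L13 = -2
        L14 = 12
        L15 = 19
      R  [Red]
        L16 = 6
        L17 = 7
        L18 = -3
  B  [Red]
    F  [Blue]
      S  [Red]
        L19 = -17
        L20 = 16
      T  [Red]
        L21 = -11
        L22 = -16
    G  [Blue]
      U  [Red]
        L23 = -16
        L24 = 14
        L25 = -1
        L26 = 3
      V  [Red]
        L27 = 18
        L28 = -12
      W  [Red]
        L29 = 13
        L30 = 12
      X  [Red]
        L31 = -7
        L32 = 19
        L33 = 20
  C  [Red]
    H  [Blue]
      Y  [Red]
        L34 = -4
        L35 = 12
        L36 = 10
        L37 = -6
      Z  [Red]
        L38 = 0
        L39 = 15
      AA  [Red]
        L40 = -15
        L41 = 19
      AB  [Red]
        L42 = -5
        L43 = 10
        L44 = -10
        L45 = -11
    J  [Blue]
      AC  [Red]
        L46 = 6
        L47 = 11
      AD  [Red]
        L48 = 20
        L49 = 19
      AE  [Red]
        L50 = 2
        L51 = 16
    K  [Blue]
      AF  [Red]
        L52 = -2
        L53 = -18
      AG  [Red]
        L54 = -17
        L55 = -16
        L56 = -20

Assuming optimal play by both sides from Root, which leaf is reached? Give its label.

L (Red): max(15, -18) = 15
M (Red): max(9, -9, 18, 11) = 18
N (Red): max(-17, -5, -2, 16) = 16
D (Blue): min(15, 18, 16) = 15
P (Red): max(-9, 15) = 15
Q (Red): max(-2, 12, 19) = 19
R (Red): max(6, 7, -3) = 7
E (Blue): min(15, 19, 7) = 7
A (Red): max(15, 7) = 15
S (Red): max(-17, 16) = 16
T (Red): max(-11, -16) = -11
F (Blue): min(16, -11) = -11
U (Red): max(-16, 14, -1, 3) = 14
V (Red): max(18, -12) = 18
W (Red): max(13, 12) = 13
X (Red): max(-7, 19, 20) = 20
G (Blue): min(14, 18, 13, 20) = 13
B (Red): max(-11, 13) = 13
Y (Red): max(-4, 12, 10, -6) = 12
Z (Red): max(0, 15) = 15
AA (Red): max(-15, 19) = 19
AB (Red): max(-5, 10, -10, -11) = 10
H (Blue): min(12, 15, 19, 10) = 10
AC (Red): max(6, 11) = 11
AD (Red): max(20, 19) = 20
AE (Red): max(2, 16) = 16
J (Blue): min(11, 20, 16) = 11
AF (Red): max(-2, -18) = -2
AG (Red): max(-17, -16, -20) = -16
K (Blue): min(-2, -16) = -16
C (Red): max(10, 11, -16) = 11
Root (Blue): min(15, 13, 11) = 11
At Root, Blue picks C (lowest: 11).
At C, Red picks J (highest: 11).
At J, Blue picks AC (lowest: 11).
At AC, Red picks L47 (highest: 11).
Terminal value 11.

L47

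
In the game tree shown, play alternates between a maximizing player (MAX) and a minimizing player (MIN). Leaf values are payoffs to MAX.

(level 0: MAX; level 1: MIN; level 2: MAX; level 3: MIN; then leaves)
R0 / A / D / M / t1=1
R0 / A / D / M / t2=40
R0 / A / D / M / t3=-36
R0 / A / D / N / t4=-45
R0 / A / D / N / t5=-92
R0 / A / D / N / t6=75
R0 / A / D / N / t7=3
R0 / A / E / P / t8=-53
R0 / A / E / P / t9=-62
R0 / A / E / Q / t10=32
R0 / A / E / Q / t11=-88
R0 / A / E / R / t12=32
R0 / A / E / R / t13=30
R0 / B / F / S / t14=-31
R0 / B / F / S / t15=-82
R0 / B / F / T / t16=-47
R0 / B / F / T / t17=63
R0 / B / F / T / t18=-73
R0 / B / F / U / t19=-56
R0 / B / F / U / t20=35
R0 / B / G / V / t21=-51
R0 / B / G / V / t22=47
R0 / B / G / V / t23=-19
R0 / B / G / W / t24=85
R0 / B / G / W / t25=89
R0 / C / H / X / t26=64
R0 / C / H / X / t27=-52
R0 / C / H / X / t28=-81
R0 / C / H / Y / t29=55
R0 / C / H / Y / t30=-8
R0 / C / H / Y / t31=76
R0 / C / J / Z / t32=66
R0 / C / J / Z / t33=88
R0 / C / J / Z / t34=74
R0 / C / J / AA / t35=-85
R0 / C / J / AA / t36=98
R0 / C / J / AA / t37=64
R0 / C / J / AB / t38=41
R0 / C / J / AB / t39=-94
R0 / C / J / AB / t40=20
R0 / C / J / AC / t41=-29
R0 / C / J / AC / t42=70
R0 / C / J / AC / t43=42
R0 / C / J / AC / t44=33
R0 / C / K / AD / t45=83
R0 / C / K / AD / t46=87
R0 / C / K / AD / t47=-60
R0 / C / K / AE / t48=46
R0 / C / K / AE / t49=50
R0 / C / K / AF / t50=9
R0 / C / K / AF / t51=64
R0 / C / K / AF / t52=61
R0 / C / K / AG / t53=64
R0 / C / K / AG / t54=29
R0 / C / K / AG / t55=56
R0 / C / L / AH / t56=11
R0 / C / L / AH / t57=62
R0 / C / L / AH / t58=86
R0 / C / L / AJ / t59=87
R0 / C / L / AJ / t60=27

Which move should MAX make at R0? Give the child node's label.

C

M (MIN): min(1, 40, -36) = -36
N (MIN): min(-45, -92, 75, 3) = -92
D (MAX): max(-36, -92) = -36
P (MIN): min(-53, -62) = -62
Q (MIN): min(32, -88) = -88
R (MIN): min(32, 30) = 30
E (MAX): max(-62, -88, 30) = 30
A (MIN): min(-36, 30) = -36
S (MIN): min(-31, -82) = -82
T (MIN): min(-47, 63, -73) = -73
U (MIN): min(-56, 35) = -56
F (MAX): max(-82, -73, -56) = -56
V (MIN): min(-51, 47, -19) = -51
W (MIN): min(85, 89) = 85
G (MAX): max(-51, 85) = 85
B (MIN): min(-56, 85) = -56
X (MIN): min(64, -52, -81) = -81
Y (MIN): min(55, -8, 76) = -8
H (MAX): max(-81, -8) = -8
Z (MIN): min(66, 88, 74) = 66
AA (MIN): min(-85, 98, 64) = -85
AB (MIN): min(41, -94, 20) = -94
AC (MIN): min(-29, 70, 42, 33) = -29
J (MAX): max(66, -85, -94, -29) = 66
AD (MIN): min(83, 87, -60) = -60
AE (MIN): min(46, 50) = 46
AF (MIN): min(9, 64, 61) = 9
AG (MIN): min(64, 29, 56) = 29
K (MAX): max(-60, 46, 9, 29) = 46
AH (MIN): min(11, 62, 86) = 11
AJ (MIN): min(87, 27) = 27
L (MAX): max(11, 27) = 27
C (MIN): min(-8, 66, 46, 27) = -8
R0 (MAX): max(-36, -56, -8) = -8
MAX at R0 wants the highest of {A=-36, B=-56, C=-8}, so chooses C.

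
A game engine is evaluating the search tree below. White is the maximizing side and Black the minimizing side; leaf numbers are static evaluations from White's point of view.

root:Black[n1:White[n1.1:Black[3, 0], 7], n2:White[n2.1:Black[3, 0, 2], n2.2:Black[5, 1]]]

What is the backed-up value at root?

n1.1 (Black): min(3, 0) = 0
n1 (White): max(0, 7) = 7
n2.1 (Black): min(3, 0, 2) = 0
n2.2 (Black): min(5, 1) = 1
n2 (White): max(0, 1) = 1
root (Black): min(7, 1) = 1

1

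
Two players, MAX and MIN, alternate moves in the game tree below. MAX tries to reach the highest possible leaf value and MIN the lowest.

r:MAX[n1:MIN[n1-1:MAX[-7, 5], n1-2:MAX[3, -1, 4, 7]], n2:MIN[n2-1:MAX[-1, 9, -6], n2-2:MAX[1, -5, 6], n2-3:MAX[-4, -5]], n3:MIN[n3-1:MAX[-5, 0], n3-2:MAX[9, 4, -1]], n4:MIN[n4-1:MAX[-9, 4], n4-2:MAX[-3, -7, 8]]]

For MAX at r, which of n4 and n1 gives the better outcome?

n4-1 (MAX): max(-9, 4) = 4
n4-2 (MAX): max(-3, -7, 8) = 8
n4 (MIN): min(4, 8) = 4
n1-1 (MAX): max(-7, 5) = 5
n1-2 (MAX): max(3, -1, 4, 7) = 7
n1 (MIN): min(5, 7) = 5
MAX prefers the higher value; n4=4, n1=5. n1 is better since 5 > 4.

n1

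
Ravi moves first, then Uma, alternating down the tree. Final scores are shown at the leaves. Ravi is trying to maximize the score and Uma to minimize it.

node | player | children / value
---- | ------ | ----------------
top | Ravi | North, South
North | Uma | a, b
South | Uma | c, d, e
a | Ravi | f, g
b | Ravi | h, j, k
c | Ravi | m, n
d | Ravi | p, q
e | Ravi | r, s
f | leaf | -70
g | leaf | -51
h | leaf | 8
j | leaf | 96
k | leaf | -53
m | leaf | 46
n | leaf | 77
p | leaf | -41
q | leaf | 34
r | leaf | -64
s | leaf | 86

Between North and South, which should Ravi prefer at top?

a (Ravi): max(-70, -51) = -51
b (Ravi): max(8, 96, -53) = 96
North (Uma): min(-51, 96) = -51
c (Ravi): max(46, 77) = 77
d (Ravi): max(-41, 34) = 34
e (Ravi): max(-64, 86) = 86
South (Uma): min(77, 34, 86) = 34
Ravi prefers the higher value; North=-51, South=34. South is better since 34 > -51.

South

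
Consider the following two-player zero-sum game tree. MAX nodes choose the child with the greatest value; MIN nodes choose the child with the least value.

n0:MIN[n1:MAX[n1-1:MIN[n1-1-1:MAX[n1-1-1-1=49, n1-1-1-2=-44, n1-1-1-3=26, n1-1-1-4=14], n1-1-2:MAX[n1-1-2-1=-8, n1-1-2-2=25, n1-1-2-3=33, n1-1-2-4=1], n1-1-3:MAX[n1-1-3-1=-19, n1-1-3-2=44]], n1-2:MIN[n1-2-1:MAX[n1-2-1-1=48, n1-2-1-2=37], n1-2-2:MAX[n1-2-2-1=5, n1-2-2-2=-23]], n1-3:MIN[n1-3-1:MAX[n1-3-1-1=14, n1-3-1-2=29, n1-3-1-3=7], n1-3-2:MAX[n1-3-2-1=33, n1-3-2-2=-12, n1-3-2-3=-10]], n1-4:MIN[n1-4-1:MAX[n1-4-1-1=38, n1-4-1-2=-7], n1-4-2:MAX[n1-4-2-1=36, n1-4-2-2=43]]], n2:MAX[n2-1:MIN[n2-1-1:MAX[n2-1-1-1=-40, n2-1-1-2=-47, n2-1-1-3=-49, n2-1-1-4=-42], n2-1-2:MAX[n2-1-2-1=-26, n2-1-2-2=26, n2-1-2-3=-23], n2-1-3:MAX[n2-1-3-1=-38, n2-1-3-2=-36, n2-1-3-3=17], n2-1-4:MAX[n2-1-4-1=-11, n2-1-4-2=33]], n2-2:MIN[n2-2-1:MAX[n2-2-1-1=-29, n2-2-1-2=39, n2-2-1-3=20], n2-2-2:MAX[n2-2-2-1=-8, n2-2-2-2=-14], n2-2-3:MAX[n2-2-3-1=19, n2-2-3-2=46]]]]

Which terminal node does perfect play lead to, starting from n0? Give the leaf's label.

n1-1-1 (MAX): max(49, -44, 26, 14) = 49
n1-1-2 (MAX): max(-8, 25, 33, 1) = 33
n1-1-3 (MAX): max(-19, 44) = 44
n1-1 (MIN): min(49, 33, 44) = 33
n1-2-1 (MAX): max(48, 37) = 48
n1-2-2 (MAX): max(5, -23) = 5
n1-2 (MIN): min(48, 5) = 5
n1-3-1 (MAX): max(14, 29, 7) = 29
n1-3-2 (MAX): max(33, -12, -10) = 33
n1-3 (MIN): min(29, 33) = 29
n1-4-1 (MAX): max(38, -7) = 38
n1-4-2 (MAX): max(36, 43) = 43
n1-4 (MIN): min(38, 43) = 38
n1 (MAX): max(33, 5, 29, 38) = 38
n2-1-1 (MAX): max(-40, -47, -49, -42) = -40
n2-1-2 (MAX): max(-26, 26, -23) = 26
n2-1-3 (MAX): max(-38, -36, 17) = 17
n2-1-4 (MAX): max(-11, 33) = 33
n2-1 (MIN): min(-40, 26, 17, 33) = -40
n2-2-1 (MAX): max(-29, 39, 20) = 39
n2-2-2 (MAX): max(-8, -14) = -8
n2-2-3 (MAX): max(19, 46) = 46
n2-2 (MIN): min(39, -8, 46) = -8
n2 (MAX): max(-40, -8) = -8
n0 (MIN): min(38, -8) = -8
At n0, MIN picks n2 (lowest: -8).
At n2, MAX picks n2-2 (highest: -8).
At n2-2, MIN picks n2-2-2 (lowest: -8).
At n2-2-2, MAX picks n2-2-2-1 (highest: -8).
Terminal value -8.

n2-2-2-1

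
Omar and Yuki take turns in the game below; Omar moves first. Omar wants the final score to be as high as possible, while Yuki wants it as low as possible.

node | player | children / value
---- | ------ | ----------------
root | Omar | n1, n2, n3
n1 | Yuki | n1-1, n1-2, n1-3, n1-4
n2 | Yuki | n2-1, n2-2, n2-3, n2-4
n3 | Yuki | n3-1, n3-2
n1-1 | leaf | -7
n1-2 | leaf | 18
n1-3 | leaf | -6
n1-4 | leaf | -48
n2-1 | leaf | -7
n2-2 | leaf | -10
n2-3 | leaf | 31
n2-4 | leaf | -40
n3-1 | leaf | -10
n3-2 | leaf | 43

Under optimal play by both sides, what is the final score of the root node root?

-10

n1 (Yuki): min(-7, 18, -6, -48) = -48
n2 (Yuki): min(-7, -10, 31, -40) = -40
n3 (Yuki): min(-10, 43) = -10
root (Omar): max(-48, -40, -10) = -10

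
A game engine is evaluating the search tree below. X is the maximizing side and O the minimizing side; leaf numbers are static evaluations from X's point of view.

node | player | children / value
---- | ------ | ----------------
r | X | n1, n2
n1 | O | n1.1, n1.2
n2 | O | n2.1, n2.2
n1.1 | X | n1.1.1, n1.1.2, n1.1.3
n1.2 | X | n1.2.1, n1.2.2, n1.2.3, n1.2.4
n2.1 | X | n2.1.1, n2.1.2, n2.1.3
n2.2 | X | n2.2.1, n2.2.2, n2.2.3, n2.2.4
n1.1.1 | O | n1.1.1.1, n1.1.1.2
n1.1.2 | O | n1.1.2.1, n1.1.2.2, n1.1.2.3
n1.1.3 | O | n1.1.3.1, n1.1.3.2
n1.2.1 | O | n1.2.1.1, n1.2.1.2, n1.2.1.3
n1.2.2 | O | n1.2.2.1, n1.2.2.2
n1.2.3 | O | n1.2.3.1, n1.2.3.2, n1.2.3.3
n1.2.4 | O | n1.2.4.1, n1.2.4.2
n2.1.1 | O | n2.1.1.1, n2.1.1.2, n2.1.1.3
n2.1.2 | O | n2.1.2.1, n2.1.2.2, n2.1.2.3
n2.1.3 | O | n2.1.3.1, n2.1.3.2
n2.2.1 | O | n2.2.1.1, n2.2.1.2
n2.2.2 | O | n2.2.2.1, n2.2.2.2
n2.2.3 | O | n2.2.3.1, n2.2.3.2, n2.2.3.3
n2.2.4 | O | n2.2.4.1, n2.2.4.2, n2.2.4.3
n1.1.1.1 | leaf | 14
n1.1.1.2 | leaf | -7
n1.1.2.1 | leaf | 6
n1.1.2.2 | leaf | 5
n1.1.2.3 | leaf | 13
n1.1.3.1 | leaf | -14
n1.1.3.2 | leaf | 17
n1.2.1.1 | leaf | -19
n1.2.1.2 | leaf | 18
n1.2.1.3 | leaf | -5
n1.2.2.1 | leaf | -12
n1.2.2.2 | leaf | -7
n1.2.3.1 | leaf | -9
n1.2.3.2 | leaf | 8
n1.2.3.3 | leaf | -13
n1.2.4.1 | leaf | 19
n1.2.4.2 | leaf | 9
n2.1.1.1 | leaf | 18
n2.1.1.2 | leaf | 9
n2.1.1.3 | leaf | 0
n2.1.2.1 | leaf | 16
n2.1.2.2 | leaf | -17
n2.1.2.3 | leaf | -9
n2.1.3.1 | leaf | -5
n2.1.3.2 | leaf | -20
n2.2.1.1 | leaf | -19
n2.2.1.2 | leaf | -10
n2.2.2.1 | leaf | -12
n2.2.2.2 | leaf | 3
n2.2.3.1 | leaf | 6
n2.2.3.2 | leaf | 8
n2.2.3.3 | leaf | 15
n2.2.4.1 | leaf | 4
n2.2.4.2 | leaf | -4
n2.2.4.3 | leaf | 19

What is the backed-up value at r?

5

n1.1.1 (O): min(14, -7) = -7
n1.1.2 (O): min(6, 5, 13) = 5
n1.1.3 (O): min(-14, 17) = -14
n1.1 (X): max(-7, 5, -14) = 5
n1.2.1 (O): min(-19, 18, -5) = -19
n1.2.2 (O): min(-12, -7) = -12
n1.2.3 (O): min(-9, 8, -13) = -13
n1.2.4 (O): min(19, 9) = 9
n1.2 (X): max(-19, -12, -13, 9) = 9
n1 (O): min(5, 9) = 5
n2.1.1 (O): min(18, 9, 0) = 0
n2.1.2 (O): min(16, -17, -9) = -17
n2.1.3 (O): min(-5, -20) = -20
n2.1 (X): max(0, -17, -20) = 0
n2.2.1 (O): min(-19, -10) = -19
n2.2.2 (O): min(-12, 3) = -12
n2.2.3 (O): min(6, 8, 15) = 6
n2.2.4 (O): min(4, -4, 19) = -4
n2.2 (X): max(-19, -12, 6, -4) = 6
n2 (O): min(0, 6) = 0
r (X): max(5, 0) = 5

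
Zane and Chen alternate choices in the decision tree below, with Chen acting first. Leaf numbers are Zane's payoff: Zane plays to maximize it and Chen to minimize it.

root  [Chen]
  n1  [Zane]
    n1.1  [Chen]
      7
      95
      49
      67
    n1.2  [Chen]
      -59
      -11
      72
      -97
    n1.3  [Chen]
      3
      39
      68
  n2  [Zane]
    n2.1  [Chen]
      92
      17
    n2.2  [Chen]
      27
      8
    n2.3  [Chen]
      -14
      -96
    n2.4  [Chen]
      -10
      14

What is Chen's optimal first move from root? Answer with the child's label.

n1.1 (Chen): min(7, 95, 49, 67) = 7
n1.2 (Chen): min(-59, -11, 72, -97) = -97
n1.3 (Chen): min(3, 39, 68) = 3
n1 (Zane): max(7, -97, 3) = 7
n2.1 (Chen): min(92, 17) = 17
n2.2 (Chen): min(27, 8) = 8
n2.3 (Chen): min(-14, -96) = -96
n2.4 (Chen): min(-10, 14) = -10
n2 (Zane): max(17, 8, -96, -10) = 17
root (Chen): min(7, 17) = 7
Chen at root wants the lowest of {n1=7, n2=17}, so chooses n1.

n1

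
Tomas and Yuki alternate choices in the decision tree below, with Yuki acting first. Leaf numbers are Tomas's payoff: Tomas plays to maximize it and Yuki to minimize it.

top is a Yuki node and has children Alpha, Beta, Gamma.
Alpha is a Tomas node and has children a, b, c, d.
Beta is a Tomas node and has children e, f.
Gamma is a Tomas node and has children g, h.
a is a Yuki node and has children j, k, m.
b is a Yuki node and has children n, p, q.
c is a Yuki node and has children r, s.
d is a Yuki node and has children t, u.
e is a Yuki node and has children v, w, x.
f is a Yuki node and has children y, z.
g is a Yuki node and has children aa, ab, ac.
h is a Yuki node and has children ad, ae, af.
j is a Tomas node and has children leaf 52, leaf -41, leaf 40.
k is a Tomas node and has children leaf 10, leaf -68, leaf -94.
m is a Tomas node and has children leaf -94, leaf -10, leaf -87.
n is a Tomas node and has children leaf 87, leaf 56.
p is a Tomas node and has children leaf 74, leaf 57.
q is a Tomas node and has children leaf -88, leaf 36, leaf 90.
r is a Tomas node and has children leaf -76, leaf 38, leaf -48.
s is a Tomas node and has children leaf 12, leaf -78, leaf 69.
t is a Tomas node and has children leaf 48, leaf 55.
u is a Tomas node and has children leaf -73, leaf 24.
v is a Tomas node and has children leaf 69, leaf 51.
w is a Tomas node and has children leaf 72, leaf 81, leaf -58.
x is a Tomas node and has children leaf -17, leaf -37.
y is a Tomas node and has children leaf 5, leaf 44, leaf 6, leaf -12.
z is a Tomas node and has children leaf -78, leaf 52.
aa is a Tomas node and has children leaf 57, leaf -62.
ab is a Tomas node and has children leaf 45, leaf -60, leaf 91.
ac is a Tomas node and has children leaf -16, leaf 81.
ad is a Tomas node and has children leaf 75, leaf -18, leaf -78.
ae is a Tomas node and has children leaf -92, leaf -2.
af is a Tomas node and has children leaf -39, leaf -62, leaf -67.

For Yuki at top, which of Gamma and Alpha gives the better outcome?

Gamma

aa (Tomas): max(57, -62) = 57
ab (Tomas): max(45, -60, 91) = 91
ac (Tomas): max(-16, 81) = 81
g (Yuki): min(57, 91, 81) = 57
ad (Tomas): max(75, -18, -78) = 75
ae (Tomas): max(-92, -2) = -2
af (Tomas): max(-39, -62, -67) = -39
h (Yuki): min(75, -2, -39) = -39
Gamma (Tomas): max(57, -39) = 57
j (Tomas): max(52, -41, 40) = 52
k (Tomas): max(10, -68, -94) = 10
m (Tomas): max(-94, -10, -87) = -10
a (Yuki): min(52, 10, -10) = -10
n (Tomas): max(87, 56) = 87
p (Tomas): max(74, 57) = 74
q (Tomas): max(-88, 36, 90) = 90
b (Yuki): min(87, 74, 90) = 74
r (Tomas): max(-76, 38, -48) = 38
s (Tomas): max(12, -78, 69) = 69
c (Yuki): min(38, 69) = 38
t (Tomas): max(48, 55) = 55
u (Tomas): max(-73, 24) = 24
d (Yuki): min(55, 24) = 24
Alpha (Tomas): max(-10, 74, 38, 24) = 74
Yuki prefers the lower value; Gamma=57, Alpha=74. Gamma is better since 57 < 74.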